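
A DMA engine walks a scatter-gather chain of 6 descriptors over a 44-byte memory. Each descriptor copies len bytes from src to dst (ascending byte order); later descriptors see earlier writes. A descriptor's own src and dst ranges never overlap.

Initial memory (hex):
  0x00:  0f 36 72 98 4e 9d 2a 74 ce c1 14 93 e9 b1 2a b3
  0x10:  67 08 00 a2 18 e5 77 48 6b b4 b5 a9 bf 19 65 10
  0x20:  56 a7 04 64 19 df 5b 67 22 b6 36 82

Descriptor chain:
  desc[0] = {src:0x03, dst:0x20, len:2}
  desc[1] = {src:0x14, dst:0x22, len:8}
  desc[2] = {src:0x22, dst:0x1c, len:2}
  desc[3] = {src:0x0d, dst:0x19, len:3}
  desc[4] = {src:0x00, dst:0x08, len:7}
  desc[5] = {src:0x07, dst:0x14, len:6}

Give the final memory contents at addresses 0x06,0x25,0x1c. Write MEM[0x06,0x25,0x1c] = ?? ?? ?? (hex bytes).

MEM[0x06,0x25,0x1c] = 2a 48 18

[0] 0x03->0x20 len=2 : 98 4e
[1] 0x14->0x22 len=8 : 18 e5 77 48 6b b4 b5 a9
[2] 0x22->0x1c len=2 : 18 e5
[3] 0x0d->0x19 len=3 : b1 2a b3
[4] 0x00->0x08 len=7 : 0f 36 72 98 4e 9d 2a
[5] 0x07->0x14 len=6 : 74 0f 36 72 98 4e
query mem[0x06]=0x2a, mem[0x25]=0x48, mem[0x1c]=0x18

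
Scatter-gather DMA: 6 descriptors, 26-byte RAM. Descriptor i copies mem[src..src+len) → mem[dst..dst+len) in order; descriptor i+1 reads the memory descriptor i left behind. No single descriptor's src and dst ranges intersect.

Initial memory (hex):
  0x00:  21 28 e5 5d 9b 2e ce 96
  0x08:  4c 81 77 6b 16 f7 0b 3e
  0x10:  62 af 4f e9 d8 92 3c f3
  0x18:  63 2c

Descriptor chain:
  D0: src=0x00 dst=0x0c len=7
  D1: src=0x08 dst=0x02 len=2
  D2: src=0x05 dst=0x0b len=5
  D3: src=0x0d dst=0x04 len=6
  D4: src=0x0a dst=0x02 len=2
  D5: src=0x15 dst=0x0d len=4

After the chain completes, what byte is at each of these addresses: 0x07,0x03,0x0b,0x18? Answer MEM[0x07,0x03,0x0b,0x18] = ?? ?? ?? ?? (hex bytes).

MEM[0x07,0x03,0x0b,0x18] = 9b 2e 2e 63

[0] 0x00->0x0c len=7 : 21 28 e5 5d 9b 2e ce
[1] 0x08->0x02 len=2 : 4c 81
[2] 0x05->0x0b len=5 : 2e ce 96 4c 81
[3] 0x0d->0x04 len=6 : 96 4c 81 9b 2e ce
[4] 0x0a->0x02 len=2 : 77 2e
[5] 0x15->0x0d len=4 : 92 3c f3 63
query mem[0x07]=0x9b, mem[0x03]=0x2e, mem[0x0b]=0x2e, mem[0x18]=0x63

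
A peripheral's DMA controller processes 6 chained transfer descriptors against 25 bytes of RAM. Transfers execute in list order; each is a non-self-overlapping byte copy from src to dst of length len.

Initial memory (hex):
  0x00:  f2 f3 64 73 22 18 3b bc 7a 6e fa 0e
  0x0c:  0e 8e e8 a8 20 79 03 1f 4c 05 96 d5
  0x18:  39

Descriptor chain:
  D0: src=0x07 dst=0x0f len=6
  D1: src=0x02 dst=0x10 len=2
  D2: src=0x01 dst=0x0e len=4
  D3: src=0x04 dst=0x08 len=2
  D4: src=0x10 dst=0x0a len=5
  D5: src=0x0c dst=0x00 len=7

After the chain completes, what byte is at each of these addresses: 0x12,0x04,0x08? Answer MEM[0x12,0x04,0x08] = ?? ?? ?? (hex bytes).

MEM[0x12,0x04,0x08] = fa 73 22

[0] 0x07->0x0f len=6 : bc 7a 6e fa 0e 0e
[1] 0x02->0x10 len=2 : 64 73
[2] 0x01->0x0e len=4 : f3 64 73 22
[3] 0x04->0x08 len=2 : 22 18
[4] 0x10->0x0a len=5 : 73 22 fa 0e 0e
[5] 0x0c->0x00 len=7 : fa 0e 0e 64 73 22 fa
query mem[0x12]=0xfa, mem[0x04]=0x73, mem[0x08]=0x22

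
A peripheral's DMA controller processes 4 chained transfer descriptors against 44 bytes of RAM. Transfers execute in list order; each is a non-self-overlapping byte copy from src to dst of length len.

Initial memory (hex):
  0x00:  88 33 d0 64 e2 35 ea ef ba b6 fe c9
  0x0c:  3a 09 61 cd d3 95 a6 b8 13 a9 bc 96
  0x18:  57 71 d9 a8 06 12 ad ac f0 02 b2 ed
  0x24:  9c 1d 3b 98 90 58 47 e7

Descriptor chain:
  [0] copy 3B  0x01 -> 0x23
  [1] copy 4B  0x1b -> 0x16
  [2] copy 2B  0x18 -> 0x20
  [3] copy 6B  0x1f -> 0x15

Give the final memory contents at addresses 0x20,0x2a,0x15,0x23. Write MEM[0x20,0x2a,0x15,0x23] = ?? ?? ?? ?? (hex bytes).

  after D0: wrote 3B at 0x23 = 33d064
  after D1: wrote 4B at 0x16 = a80612ad
  after D2: wrote 2B at 0x20 = 12ad
  after D3: wrote 6B at 0x15 = ac12adb233d0
query mem[0x20]=0x12, mem[0x2a]=0x47, mem[0x15]=0xac, mem[0x23]=0x33

MEM[0x20,0x2a,0x15,0x23] = 12 47 ac 33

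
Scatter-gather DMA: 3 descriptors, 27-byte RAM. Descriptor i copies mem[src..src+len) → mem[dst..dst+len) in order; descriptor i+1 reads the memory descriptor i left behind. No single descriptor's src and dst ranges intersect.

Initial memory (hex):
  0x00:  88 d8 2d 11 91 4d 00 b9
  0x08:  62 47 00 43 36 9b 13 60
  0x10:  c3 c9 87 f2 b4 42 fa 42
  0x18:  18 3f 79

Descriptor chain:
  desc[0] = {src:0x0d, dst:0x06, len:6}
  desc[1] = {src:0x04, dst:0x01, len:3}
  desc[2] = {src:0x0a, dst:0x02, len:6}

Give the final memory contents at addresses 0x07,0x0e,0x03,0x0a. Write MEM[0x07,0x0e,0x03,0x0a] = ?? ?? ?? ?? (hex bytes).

MEM[0x07,0x0e,0x03,0x0a] = 60 13 87 c9

[0] 0x0d->0x06 len=6 : 9b 13 60 c3 c9 87
[1] 0x04->0x01 len=3 : 91 4d 9b
[2] 0x0a->0x02 len=6 : c9 87 36 9b 13 60
query mem[0x07]=0x60, mem[0x0e]=0x13, mem[0x03]=0x87, mem[0x0a]=0xc9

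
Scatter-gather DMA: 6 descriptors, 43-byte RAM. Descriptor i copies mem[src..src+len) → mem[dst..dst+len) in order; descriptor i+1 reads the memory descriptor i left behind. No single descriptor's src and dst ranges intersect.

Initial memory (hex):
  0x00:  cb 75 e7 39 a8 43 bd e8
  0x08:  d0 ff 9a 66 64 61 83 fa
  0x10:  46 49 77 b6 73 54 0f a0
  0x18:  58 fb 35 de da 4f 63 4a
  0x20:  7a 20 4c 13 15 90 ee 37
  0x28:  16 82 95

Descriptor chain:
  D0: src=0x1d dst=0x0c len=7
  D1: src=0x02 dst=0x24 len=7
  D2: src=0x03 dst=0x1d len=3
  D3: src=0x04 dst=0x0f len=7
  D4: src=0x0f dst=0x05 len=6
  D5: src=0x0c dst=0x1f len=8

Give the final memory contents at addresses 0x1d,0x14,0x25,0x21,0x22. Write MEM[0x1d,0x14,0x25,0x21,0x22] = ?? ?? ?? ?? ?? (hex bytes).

MEM[0x1d,0x14,0x25,0x21,0x22] = 39 ff e8 4a a8

  after D0: wrote 7B at 0x0c = 4f634a7a204c13
  after D1: wrote 7B at 0x24 = e739a843bde8d0
  after D2: wrote 3B at 0x1d = 39a843
  after D3: wrote 7B at 0x0f = a843bde8d0ff9a
  after D4: wrote 6B at 0x05 = a843bde8d0ff
  after D5: wrote 8B at 0x1f = 4f634aa843bde8d0
query mem[0x1d]=0x39, mem[0x14]=0xff, mem[0x25]=0xe8, mem[0x21]=0x4a, mem[0x22]=0xa8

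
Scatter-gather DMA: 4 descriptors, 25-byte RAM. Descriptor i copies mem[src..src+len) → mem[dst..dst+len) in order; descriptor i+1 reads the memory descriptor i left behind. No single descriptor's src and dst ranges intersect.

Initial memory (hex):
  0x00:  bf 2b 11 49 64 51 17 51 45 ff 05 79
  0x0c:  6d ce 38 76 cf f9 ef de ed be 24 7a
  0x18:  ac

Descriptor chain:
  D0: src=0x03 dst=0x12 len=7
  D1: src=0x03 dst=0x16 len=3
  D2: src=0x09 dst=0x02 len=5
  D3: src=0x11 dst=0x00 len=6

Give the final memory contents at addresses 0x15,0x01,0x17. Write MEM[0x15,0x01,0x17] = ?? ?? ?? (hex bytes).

MEM[0x15,0x01,0x17] = 17 49 64

[0] 0x03->0x12 len=7 : 49 64 51 17 51 45 ff
[1] 0x03->0x16 len=3 : 49 64 51
[2] 0x09->0x02 len=5 : ff 05 79 6d ce
[3] 0x11->0x00 len=6 : f9 49 64 51 17 49
query mem[0x15]=0x17, mem[0x01]=0x49, mem[0x17]=0x64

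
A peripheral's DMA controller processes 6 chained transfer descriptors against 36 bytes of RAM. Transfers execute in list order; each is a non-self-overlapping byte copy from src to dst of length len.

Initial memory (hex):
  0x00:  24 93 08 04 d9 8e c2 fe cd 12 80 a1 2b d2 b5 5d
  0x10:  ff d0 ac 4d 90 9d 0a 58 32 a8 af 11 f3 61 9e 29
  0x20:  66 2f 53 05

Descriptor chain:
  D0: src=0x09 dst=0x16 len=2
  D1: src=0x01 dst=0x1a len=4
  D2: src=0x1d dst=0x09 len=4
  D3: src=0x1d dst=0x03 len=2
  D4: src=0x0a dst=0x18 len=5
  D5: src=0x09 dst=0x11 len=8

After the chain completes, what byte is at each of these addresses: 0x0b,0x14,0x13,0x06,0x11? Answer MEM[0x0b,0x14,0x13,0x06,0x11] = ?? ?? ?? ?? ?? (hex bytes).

MEM[0x0b,0x14,0x13,0x06,0x11] = 29 66 29 c2 d9

#0 dst[0x16+2] := {0x12,0x80}
#1 dst[0x1a+4] := {0x93,0x08,0x04,0xd9}
#2 dst[0x09+4] := {0xd9,0x9e,0x29,0x66}
#3 dst[0x03+2] := {0xd9,0x9e}
#4 dst[0x18+5] := {0x9e,0x29,0x66,0xd2,0xb5}
#5 dst[0x11+8] := {0xd9,0x9e,0x29,0x66,0xd2,0xb5,0x5d,0xff}
query mem[0x0b]=0x29, mem[0x14]=0x66, mem[0x13]=0x29, mem[0x06]=0xc2, mem[0x11]=0xd9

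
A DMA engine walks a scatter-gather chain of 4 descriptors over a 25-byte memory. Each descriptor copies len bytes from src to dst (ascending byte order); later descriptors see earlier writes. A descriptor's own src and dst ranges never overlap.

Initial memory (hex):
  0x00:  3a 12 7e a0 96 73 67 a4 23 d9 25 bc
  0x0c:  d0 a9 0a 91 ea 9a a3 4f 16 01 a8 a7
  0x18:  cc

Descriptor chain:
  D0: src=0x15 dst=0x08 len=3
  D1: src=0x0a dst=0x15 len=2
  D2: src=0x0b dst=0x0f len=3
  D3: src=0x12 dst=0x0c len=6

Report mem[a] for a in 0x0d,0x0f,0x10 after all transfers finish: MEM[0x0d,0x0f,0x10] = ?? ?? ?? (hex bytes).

D0: mem[0x08..0x0a] <- [01 a8 a7]
D1: mem[0x15..0x16] <- [a7 bc]
D2: mem[0x0f..0x11] <- [bc d0 a9]
D3: mem[0x0c..0x11] <- [a3 4f 16 a7 bc a7]
query mem[0x0d]=0x4f, mem[0x0f]=0xa7, mem[0x10]=0xbc

MEM[0x0d,0x0f,0x10] = 4f a7 bc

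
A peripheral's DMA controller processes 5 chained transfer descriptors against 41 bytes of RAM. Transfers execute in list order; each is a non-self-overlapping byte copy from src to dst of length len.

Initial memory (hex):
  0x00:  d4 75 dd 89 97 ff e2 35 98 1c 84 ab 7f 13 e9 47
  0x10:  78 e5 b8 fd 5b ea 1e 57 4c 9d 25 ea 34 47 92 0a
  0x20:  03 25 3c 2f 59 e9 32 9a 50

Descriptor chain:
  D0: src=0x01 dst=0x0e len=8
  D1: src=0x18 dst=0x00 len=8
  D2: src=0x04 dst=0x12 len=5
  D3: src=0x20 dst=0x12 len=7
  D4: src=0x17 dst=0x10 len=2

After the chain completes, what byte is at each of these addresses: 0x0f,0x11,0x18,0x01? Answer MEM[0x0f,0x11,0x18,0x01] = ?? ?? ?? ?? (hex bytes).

  after D0: wrote 8B at 0x0e = 75dd8997ffe23598
  after D1: wrote 8B at 0x00 = 4c9d25ea3447920a
  after D2: wrote 5B at 0x12 = 3447920a98
  after D3: wrote 7B at 0x12 = 03253c2f59e932
  after D4: wrote 2B at 0x10 = e932
query mem[0x0f]=0xdd, mem[0x11]=0x32, mem[0x18]=0x32, mem[0x01]=0x9d

MEM[0x0f,0x11,0x18,0x01] = dd 32 32 9d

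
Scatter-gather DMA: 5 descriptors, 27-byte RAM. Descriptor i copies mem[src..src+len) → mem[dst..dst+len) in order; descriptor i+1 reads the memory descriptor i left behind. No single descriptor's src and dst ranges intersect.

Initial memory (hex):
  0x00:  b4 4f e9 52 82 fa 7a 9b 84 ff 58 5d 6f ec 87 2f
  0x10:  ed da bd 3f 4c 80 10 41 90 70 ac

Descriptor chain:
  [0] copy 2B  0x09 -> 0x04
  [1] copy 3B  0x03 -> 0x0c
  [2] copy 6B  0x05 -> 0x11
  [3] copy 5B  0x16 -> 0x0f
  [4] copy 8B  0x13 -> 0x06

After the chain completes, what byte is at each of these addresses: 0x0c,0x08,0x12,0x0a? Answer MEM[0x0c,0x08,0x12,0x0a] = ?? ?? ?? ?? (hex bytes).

MEM[0x0c,0x08,0x12,0x0a] = 70 ff 70 41

#0 dst[0x04+2] := {0xff,0x58}
#1 dst[0x0c+3] := {0x52,0xff,0x58}
#2 dst[0x11+6] := {0x58,0x7a,0x9b,0x84,0xff,0x58}
#3 dst[0x0f+5] := {0x58,0x41,0x90,0x70,0xac}
#4 dst[0x06+8] := {0xac,0x84,0xff,0x58,0x41,0x90,0x70,0xac}
query mem[0x0c]=0x70, mem[0x08]=0xff, mem[0x12]=0x70, mem[0x0a]=0x41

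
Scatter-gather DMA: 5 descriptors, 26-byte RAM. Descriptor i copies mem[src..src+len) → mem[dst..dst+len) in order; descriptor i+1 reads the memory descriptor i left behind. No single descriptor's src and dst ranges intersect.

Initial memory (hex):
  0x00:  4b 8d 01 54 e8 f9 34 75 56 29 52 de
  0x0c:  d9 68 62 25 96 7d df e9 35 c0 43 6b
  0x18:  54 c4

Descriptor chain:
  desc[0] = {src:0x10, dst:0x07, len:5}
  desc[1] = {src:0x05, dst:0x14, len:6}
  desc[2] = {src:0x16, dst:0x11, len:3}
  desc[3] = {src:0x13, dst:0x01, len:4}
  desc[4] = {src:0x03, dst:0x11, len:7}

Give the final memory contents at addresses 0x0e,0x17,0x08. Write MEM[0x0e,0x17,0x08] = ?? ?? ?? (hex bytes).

[0] 0x10->0x07 len=5 : 96 7d df e9 35
[1] 0x05->0x14 len=6 : f9 34 96 7d df e9
[2] 0x16->0x11 len=3 : 96 7d df
[3] 0x13->0x01 len=4 : df f9 34 96
[4] 0x03->0x11 len=7 : 34 96 f9 34 96 7d df
query mem[0x0e]=0x62, mem[0x17]=0xdf, mem[0x08]=0x7d

MEM[0x0e,0x17,0x08] = 62 df 7d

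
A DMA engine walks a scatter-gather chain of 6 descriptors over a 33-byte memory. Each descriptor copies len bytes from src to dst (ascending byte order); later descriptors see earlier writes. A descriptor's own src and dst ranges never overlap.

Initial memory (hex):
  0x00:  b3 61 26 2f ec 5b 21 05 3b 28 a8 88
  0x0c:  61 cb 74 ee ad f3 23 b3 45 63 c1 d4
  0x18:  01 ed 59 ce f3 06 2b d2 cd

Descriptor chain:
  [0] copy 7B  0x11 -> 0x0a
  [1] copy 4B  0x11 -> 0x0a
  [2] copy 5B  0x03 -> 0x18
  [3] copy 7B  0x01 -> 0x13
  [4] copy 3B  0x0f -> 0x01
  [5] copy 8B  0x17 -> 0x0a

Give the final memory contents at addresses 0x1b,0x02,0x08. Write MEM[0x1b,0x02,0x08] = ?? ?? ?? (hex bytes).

#0 dst[0x0a+7] := {0xf3,0x23,0xb3,0x45,0x63,0xc1,0xd4}
#1 dst[0x0a+4] := {0xf3,0x23,0xb3,0x45}
#2 dst[0x18+5] := {0x2f,0xec,0x5b,0x21,0x05}
#3 dst[0x13+7] := {0x61,0x26,0x2f,0xec,0x5b,0x21,0x05}
#4 dst[0x01+3] := {0xc1,0xd4,0xf3}
#5 dst[0x0a+8] := {0x5b,0x21,0x05,0x5b,0x21,0x05,0x06,0x2b}
query mem[0x1b]=0x21, mem[0x02]=0xd4, mem[0x08]=0x3b

MEM[0x1b,0x02,0x08] = 21 d4 3b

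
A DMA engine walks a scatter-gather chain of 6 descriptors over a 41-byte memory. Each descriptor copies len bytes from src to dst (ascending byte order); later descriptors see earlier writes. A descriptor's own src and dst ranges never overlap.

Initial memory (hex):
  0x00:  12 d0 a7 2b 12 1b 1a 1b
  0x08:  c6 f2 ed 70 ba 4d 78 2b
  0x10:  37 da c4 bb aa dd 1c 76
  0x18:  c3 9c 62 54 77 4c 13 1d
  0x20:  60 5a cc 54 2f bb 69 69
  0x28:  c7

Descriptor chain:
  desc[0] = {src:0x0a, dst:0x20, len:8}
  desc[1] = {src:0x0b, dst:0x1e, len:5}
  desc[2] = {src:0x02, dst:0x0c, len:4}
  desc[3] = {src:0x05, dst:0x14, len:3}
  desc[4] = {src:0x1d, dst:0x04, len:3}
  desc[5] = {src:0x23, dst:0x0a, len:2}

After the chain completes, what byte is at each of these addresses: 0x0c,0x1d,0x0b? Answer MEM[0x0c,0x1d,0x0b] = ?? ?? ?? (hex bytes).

MEM[0x0c,0x1d,0x0b] = a7 4c 78

  after D0: wrote 8B at 0x20 = ed70ba4d782b37da
  after D1: wrote 5B at 0x1e = 70ba4d782b
  after D2: wrote 4B at 0x0c = a72b121b
  after D3: wrote 3B at 0x14 = 1b1a1b
  after D4: wrote 3B at 0x04 = 4c70ba
  after D5: wrote 2B at 0x0a = 4d78
query mem[0x0c]=0xa7, mem[0x1d]=0x4c, mem[0x0b]=0x78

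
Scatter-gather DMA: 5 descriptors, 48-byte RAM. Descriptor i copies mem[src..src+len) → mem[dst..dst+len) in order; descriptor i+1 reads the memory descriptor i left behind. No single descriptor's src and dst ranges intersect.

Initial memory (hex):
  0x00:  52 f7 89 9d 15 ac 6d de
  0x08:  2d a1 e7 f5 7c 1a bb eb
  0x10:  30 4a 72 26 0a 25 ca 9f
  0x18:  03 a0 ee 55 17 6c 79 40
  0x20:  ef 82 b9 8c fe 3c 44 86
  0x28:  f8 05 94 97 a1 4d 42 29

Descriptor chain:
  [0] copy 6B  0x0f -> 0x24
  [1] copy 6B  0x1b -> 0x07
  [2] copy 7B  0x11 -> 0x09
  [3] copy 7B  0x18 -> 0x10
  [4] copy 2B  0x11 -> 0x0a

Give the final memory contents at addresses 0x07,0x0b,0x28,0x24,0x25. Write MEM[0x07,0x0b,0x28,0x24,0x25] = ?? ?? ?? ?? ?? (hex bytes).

  after D0: wrote 6B at 0x24 = eb304a72260a
  after D1: wrote 6B at 0x07 = 55176c7940ef
  after D2: wrote 7B at 0x09 = 4a72260a25ca9f
  after D3: wrote 7B at 0x10 = 03a0ee55176c79
  after D4: wrote 2B at 0x0a = a0ee
query mem[0x07]=0x55, mem[0x0b]=0xee, mem[0x28]=0x26, mem[0x24]=0xeb, mem[0x25]=0x30

MEM[0x07,0x0b,0x28,0x24,0x25] = 55 ee 26 eb 30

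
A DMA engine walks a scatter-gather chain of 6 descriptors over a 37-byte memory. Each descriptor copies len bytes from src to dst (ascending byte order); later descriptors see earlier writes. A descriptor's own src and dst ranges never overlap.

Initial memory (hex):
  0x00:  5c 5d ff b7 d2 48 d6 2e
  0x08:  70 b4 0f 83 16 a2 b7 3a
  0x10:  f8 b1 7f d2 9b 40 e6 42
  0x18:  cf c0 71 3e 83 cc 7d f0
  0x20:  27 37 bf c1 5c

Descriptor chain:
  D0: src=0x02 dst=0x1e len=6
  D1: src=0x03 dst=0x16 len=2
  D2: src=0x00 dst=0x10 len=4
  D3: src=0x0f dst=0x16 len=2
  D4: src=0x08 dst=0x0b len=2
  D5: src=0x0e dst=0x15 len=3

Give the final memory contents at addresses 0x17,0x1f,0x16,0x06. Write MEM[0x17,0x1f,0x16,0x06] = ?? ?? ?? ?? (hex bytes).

MEM[0x17,0x1f,0x16,0x06] = 5c b7 3a d6

D0: mem[0x1e..0x23] <- [ff b7 d2 48 d6 2e]
D1: mem[0x16..0x17] <- [b7 d2]
D2: mem[0x10..0x13] <- [5c 5d ff b7]
D3: mem[0x16..0x17] <- [3a 5c]
D4: mem[0x0b..0x0c] <- [70 b4]
D5: mem[0x15..0x17] <- [b7 3a 5c]
query mem[0x17]=0x5c, mem[0x1f]=0xb7, mem[0x16]=0x3a, mem[0x06]=0xd6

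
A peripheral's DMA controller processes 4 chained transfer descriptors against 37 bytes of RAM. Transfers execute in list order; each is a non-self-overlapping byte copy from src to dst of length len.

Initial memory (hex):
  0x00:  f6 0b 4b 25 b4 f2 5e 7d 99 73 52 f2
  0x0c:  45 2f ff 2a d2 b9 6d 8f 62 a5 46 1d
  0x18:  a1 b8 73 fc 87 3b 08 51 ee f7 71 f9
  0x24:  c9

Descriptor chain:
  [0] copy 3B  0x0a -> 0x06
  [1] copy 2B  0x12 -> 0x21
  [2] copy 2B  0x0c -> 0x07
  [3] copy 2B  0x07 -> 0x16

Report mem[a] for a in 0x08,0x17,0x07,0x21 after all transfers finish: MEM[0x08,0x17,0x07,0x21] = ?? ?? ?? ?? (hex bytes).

#0 dst[0x06+3] := {0x52,0xf2,0x45}
#1 dst[0x21+2] := {0x6d,0x8f}
#2 dst[0x07+2] := {0x45,0x2f}
#3 dst[0x16+2] := {0x45,0x2f}
query mem[0x08]=0x2f, mem[0x17]=0x2f, mem[0x07]=0x45, mem[0x21]=0x6d

MEM[0x08,0x17,0x07,0x21] = 2f 2f 45 6d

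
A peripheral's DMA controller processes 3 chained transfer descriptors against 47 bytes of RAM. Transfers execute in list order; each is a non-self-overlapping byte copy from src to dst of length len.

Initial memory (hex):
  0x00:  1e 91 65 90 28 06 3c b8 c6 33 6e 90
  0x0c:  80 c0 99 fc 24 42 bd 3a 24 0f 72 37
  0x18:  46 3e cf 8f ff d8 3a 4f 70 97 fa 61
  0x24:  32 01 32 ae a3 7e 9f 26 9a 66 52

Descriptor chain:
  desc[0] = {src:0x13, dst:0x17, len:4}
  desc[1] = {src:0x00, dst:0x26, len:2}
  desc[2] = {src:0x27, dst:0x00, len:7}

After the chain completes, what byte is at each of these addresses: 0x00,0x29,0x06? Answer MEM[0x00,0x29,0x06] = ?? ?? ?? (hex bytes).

  after D0: wrote 4B at 0x17 = 3a240f72
  after D1: wrote 2B at 0x26 = 1e91
  after D2: wrote 7B at 0x00 = 91a37e9f269a66
query mem[0x00]=0x91, mem[0x29]=0x7e, mem[0x06]=0x66

MEM[0x00,0x29,0x06] = 91 7e 66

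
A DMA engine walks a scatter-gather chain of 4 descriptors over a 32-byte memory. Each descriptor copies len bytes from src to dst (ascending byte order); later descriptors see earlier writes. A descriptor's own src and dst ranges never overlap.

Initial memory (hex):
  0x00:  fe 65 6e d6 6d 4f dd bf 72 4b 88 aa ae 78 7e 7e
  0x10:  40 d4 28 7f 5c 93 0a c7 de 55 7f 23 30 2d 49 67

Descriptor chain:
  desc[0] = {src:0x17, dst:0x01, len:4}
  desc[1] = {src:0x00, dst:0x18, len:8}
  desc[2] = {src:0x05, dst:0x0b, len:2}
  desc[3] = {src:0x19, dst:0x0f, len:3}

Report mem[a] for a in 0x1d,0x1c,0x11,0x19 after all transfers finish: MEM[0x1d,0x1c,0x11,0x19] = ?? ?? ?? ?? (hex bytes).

MEM[0x1d,0x1c,0x11,0x19] = 4f 7f 55 c7

[0] 0x17->0x01 len=4 : c7 de 55 7f
[1] 0x00->0x18 len=8 : fe c7 de 55 7f 4f dd bf
[2] 0x05->0x0b len=2 : 4f dd
[3] 0x19->0x0f len=3 : c7 de 55
query mem[0x1d]=0x4f, mem[0x1c]=0x7f, mem[0x11]=0x55, mem[0x19]=0xc7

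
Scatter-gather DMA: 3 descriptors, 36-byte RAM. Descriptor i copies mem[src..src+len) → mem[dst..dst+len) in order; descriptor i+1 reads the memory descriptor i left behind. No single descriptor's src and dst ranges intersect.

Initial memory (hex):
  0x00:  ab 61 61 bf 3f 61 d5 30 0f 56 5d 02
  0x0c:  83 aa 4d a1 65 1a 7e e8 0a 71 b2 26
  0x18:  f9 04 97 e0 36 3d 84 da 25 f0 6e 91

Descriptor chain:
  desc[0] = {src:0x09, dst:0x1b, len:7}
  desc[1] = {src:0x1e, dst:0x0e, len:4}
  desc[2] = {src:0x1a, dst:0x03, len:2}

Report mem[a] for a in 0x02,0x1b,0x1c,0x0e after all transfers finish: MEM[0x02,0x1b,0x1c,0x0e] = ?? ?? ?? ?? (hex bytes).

MEM[0x02,0x1b,0x1c,0x0e] = 61 56 5d 83

#0 dst[0x1b+7] := {0x56,0x5d,0x02,0x83,0xaa,0x4d,0xa1}
#1 dst[0x0e+4] := {0x83,0xaa,0x4d,0xa1}
#2 dst[0x03+2] := {0x97,0x56}
query mem[0x02]=0x61, mem[0x1b]=0x56, mem[0x1c]=0x5d, mem[0x0e]=0x83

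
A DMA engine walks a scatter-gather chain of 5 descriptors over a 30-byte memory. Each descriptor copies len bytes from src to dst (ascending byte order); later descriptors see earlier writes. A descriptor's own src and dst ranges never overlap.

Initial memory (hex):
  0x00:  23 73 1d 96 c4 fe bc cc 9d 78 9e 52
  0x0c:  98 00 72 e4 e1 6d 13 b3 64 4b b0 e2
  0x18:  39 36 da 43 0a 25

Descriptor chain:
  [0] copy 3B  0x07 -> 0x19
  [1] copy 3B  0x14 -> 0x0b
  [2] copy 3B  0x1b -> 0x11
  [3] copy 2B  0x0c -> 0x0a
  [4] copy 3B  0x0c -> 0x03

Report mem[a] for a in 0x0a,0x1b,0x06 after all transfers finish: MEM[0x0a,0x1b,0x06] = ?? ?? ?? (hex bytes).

MEM[0x0a,0x1b,0x06] = 4b 78 bc

D0: mem[0x19..0x1b] <- [cc 9d 78]
D1: mem[0x0b..0x0d] <- [64 4b b0]
D2: mem[0x11..0x13] <- [78 0a 25]
D3: mem[0x0a..0x0b] <- [4b b0]
D4: mem[0x03..0x05] <- [4b b0 72]
query mem[0x0a]=0x4b, mem[0x1b]=0x78, mem[0x06]=0xbc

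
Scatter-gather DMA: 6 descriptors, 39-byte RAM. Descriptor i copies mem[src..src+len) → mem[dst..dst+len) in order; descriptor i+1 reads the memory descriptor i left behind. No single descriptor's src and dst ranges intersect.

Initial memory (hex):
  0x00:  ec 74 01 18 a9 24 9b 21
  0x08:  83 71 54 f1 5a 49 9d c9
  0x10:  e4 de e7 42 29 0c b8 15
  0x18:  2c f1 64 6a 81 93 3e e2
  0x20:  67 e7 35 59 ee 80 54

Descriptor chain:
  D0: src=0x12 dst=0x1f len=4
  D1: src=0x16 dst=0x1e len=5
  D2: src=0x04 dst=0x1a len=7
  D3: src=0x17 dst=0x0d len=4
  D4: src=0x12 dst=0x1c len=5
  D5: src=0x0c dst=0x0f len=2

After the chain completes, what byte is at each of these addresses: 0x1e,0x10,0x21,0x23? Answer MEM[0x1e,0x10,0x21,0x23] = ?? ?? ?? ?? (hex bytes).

MEM[0x1e,0x10,0x21,0x23] = 29 15 f1 59

D0: mem[0x1f..0x22] <- [e7 42 29 0c]
D1: mem[0x1e..0x22] <- [b8 15 2c f1 64]
D2: mem[0x1a..0x20] <- [a9 24 9b 21 83 71 54]
D3: mem[0x0d..0x10] <- [15 2c f1 a9]
D4: mem[0x1c..0x20] <- [e7 42 29 0c b8]
D5: mem[0x0f..0x10] <- [5a 15]
query mem[0x1e]=0x29, mem[0x10]=0x15, mem[0x21]=0xf1, mem[0x23]=0x59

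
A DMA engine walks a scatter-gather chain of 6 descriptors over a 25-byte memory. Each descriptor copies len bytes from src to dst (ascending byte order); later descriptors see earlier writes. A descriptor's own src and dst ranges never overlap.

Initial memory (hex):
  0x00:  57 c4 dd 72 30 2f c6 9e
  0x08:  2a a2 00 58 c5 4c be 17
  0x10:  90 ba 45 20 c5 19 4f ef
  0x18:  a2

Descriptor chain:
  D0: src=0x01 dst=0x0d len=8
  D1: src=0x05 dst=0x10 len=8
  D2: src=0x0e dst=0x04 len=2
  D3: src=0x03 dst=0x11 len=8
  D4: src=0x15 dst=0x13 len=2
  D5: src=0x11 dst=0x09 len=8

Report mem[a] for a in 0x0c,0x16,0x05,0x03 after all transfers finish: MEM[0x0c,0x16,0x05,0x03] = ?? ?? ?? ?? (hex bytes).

MEM[0x0c,0x16,0x05,0x03] = 2a 2a 72 72

D0: mem[0x0d..0x14] <- [c4 dd 72 30 2f c6 9e 2a]
D1: mem[0x10..0x17] <- [2f c6 9e 2a a2 00 58 c5]
D2: mem[0x04..0x05] <- [dd 72]
D3: mem[0x11..0x18] <- [72 dd 72 c6 9e 2a a2 00]
D4: mem[0x13..0x14] <- [9e 2a]
D5: mem[0x09..0x10] <- [72 dd 9e 2a 9e 2a a2 00]
query mem[0x0c]=0x2a, mem[0x16]=0x2a, mem[0x05]=0x72, mem[0x03]=0x72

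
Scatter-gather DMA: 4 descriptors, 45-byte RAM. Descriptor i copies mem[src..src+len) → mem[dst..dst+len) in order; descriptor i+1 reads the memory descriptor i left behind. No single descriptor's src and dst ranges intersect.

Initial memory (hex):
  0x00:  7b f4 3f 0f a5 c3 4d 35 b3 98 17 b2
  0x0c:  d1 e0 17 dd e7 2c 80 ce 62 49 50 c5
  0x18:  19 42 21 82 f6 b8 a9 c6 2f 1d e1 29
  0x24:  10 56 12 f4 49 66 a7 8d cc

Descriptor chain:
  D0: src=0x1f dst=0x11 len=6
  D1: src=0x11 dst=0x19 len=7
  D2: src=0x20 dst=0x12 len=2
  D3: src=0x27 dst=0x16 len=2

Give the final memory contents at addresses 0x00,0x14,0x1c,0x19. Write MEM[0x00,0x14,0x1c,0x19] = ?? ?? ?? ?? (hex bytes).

MEM[0x00,0x14,0x1c,0x19] = 7b e1 e1 c6

[0] 0x1f->0x11 len=6 : c6 2f 1d e1 29 10
[1] 0x11->0x19 len=7 : c6 2f 1d e1 29 10 c5
[2] 0x20->0x12 len=2 : 2f 1d
[3] 0x27->0x16 len=2 : f4 49
query mem[0x00]=0x7b, mem[0x14]=0xe1, mem[0x1c]=0xe1, mem[0x19]=0xc6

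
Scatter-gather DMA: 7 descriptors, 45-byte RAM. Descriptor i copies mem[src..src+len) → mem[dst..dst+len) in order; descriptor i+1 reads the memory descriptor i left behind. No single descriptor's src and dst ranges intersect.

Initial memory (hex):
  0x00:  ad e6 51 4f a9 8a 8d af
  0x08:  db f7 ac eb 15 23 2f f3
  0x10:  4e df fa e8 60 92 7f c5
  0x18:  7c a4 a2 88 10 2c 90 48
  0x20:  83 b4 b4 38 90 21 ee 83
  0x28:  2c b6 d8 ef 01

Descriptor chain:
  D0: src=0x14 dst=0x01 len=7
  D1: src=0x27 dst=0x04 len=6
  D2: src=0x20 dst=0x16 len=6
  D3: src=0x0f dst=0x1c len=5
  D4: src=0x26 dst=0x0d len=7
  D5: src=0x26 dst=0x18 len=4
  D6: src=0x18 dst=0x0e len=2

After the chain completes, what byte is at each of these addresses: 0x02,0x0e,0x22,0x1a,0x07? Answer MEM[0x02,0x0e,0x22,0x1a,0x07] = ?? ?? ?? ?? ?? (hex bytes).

D0: mem[0x01..0x07] <- [60 92 7f c5 7c a4 a2]
D1: mem[0x04..0x09] <- [83 2c b6 d8 ef 01]
D2: mem[0x16..0x1b] <- [83 b4 b4 38 90 21]
D3: mem[0x1c..0x20] <- [f3 4e df fa e8]
D4: mem[0x0d..0x13] <- [ee 83 2c b6 d8 ef 01]
D5: mem[0x18..0x1b] <- [ee 83 2c b6]
D6: mem[0x0e..0x0f] <- [ee 83]
query mem[0x02]=0x92, mem[0x0e]=0xee, mem[0x22]=0xb4, mem[0x1a]=0x2c, mem[0x07]=0xd8

MEM[0x02,0x0e,0x22,0x1a,0x07] = 92 ee b4 2c d8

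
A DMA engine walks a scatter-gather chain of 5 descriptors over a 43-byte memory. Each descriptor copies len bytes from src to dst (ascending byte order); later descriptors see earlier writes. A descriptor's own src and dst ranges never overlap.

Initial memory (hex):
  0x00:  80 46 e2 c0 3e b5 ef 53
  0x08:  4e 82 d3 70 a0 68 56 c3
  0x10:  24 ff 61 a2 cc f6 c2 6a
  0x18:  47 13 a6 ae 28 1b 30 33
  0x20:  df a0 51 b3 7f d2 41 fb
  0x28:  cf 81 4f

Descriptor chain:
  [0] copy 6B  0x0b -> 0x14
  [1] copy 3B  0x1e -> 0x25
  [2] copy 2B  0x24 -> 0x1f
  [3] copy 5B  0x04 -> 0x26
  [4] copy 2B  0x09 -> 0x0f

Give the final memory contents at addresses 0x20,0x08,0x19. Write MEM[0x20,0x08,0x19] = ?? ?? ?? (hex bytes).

MEM[0x20,0x08,0x19] = 30 4e 24

D0: mem[0x14..0x19] <- [70 a0 68 56 c3 24]
D1: mem[0x25..0x27] <- [30 33 df]
D2: mem[0x1f..0x20] <- [7f 30]
D3: mem[0x26..0x2a] <- [3e b5 ef 53 4e]
D4: mem[0x0f..0x10] <- [82 d3]
query mem[0x20]=0x30, mem[0x08]=0x4e, mem[0x19]=0x24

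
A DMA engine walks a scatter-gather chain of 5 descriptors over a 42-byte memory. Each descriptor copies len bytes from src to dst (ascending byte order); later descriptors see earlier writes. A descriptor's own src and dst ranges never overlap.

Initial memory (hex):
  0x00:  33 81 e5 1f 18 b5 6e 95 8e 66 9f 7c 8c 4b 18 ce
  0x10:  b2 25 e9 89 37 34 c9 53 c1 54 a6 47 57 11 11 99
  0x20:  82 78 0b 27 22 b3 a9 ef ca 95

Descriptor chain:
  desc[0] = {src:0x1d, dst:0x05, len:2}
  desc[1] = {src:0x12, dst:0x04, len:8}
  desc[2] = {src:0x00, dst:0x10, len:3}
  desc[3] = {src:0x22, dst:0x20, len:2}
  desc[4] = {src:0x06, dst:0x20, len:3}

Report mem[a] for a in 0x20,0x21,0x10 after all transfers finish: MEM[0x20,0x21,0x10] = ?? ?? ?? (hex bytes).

MEM[0x20,0x21,0x10] = 37 34 33

D0: mem[0x05..0x06] <- [11 11]
D1: mem[0x04..0x0b] <- [e9 89 37 34 c9 53 c1 54]
D2: mem[0x10..0x12] <- [33 81 e5]
D3: mem[0x20..0x21] <- [0b 27]
D4: mem[0x20..0x22] <- [37 34 c9]
query mem[0x20]=0x37, mem[0x21]=0x34, mem[0x10]=0x33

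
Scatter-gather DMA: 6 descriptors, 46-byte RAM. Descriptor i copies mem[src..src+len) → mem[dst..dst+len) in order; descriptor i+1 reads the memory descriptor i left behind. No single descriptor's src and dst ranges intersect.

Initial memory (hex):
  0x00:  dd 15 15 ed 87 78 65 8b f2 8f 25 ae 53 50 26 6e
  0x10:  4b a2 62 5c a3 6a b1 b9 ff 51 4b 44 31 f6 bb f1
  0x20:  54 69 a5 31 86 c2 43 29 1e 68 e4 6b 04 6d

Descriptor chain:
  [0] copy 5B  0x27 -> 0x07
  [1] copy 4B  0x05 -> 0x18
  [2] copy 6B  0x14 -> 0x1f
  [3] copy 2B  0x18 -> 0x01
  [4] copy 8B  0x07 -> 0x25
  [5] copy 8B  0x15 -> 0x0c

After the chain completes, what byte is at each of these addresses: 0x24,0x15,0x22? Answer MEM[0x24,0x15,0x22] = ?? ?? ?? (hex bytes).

  after D0: wrote 5B at 0x07 = 291e68e46b
  after D1: wrote 4B at 0x18 = 7865291e
  after D2: wrote 6B at 0x1f = a36ab1b97865
  after D3: wrote 2B at 0x01 = 7865
  after D4: wrote 8B at 0x25 = 291e68e46b535026
  after D5: wrote 8B at 0x0c = 6ab1b97865291e31
query mem[0x24]=0x65, mem[0x15]=0x6a, mem[0x22]=0xb9

MEM[0x24,0x15,0x22] = 65 6a b9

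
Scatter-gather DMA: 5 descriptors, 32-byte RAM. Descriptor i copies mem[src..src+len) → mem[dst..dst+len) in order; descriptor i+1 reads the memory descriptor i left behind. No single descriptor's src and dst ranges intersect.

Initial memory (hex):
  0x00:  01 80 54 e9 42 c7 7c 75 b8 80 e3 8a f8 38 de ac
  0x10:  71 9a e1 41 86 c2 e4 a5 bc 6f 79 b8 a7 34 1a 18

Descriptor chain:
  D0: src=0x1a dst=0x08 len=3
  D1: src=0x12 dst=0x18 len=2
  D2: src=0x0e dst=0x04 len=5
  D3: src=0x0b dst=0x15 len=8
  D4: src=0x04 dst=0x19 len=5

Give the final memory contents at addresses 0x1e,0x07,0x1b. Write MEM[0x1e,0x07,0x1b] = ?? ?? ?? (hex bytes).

D0: mem[0x08..0x0a] <- [79 b8 a7]
D1: mem[0x18..0x19] <- [e1 41]
D2: mem[0x04..0x08] <- [de ac 71 9a e1]
D3: mem[0x15..0x1c] <- [8a f8 38 de ac 71 9a e1]
D4: mem[0x19..0x1d] <- [de ac 71 9a e1]
query mem[0x1e]=0x1a, mem[0x07]=0x9a, mem[0x1b]=0x71

MEM[0x1e,0x07,0x1b] = 1a 9a 71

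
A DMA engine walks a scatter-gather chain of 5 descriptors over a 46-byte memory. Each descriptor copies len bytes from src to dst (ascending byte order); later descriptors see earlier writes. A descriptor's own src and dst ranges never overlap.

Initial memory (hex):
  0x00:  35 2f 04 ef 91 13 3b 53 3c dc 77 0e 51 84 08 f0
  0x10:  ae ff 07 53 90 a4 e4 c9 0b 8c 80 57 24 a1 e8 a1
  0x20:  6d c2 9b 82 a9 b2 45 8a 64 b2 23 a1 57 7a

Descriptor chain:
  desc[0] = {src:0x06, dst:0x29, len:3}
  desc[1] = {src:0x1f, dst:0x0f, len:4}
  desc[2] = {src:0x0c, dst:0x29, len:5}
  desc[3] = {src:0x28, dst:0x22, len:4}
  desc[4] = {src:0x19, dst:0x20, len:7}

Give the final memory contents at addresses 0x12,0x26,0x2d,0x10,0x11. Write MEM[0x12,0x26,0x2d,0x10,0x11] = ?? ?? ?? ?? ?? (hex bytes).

MEM[0x12,0x26,0x2d,0x10,0x11] = 9b a1 6d 6d c2

  after D0: wrote 3B at 0x29 = 3b533c
  after D1: wrote 4B at 0x0f = a16dc29b
  after D2: wrote 5B at 0x29 = 518408a16d
  after D3: wrote 4B at 0x22 = 64518408
  after D4: wrote 7B at 0x20 = 8c805724a1e8a1
query mem[0x12]=0x9b, mem[0x26]=0xa1, mem[0x2d]=0x6d, mem[0x10]=0x6d, mem[0x11]=0xc2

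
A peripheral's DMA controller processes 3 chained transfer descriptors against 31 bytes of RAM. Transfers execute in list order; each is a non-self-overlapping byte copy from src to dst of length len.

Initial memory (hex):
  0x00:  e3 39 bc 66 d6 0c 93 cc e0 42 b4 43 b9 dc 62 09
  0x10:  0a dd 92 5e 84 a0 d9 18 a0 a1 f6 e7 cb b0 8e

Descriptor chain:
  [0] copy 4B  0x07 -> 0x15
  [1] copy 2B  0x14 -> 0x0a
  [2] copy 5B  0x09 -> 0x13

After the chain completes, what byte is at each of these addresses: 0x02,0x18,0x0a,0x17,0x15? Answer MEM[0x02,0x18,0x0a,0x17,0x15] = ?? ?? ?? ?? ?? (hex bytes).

  after D0: wrote 4B at 0x15 = cce042b4
  after D1: wrote 2B at 0x0a = 84cc
  after D2: wrote 5B at 0x13 = 4284ccb9dc
query mem[0x02]=0xbc, mem[0x18]=0xb4, mem[0x0a]=0x84, mem[0x17]=0xdc, mem[0x15]=0xcc

MEM[0x02,0x18,0x0a,0x17,0x15] = bc b4 84 dc cc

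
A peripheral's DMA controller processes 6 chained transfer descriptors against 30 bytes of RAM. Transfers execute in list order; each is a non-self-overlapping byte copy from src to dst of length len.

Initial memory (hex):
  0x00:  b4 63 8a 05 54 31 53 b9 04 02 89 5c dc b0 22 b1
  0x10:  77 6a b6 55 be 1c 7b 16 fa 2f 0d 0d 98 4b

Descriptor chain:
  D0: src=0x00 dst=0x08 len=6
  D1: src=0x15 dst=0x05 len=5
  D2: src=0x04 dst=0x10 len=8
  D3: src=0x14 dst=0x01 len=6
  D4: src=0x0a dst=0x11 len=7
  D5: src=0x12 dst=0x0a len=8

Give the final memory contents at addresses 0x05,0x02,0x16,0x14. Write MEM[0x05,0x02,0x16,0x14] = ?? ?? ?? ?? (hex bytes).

MEM[0x05,0x02,0x16,0x14] = fa 2f b1 31

#0 dst[0x08+6] := {0xb4,0x63,0x8a,0x05,0x54,0x31}
#1 dst[0x05+5] := {0x1c,0x7b,0x16,0xfa,0x2f}
#2 dst[0x10+8] := {0x54,0x1c,0x7b,0x16,0xfa,0x2f,0x8a,0x05}
#3 dst[0x01+6] := {0xfa,0x2f,0x8a,0x05,0xfa,0x2f}
#4 dst[0x11+7] := {0x8a,0x05,0x54,0x31,0x22,0xb1,0x54}
#5 dst[0x0a+8] := {0x05,0x54,0x31,0x22,0xb1,0x54,0xfa,0x2f}
query mem[0x05]=0xfa, mem[0x02]=0x2f, mem[0x16]=0xb1, mem[0x14]=0x31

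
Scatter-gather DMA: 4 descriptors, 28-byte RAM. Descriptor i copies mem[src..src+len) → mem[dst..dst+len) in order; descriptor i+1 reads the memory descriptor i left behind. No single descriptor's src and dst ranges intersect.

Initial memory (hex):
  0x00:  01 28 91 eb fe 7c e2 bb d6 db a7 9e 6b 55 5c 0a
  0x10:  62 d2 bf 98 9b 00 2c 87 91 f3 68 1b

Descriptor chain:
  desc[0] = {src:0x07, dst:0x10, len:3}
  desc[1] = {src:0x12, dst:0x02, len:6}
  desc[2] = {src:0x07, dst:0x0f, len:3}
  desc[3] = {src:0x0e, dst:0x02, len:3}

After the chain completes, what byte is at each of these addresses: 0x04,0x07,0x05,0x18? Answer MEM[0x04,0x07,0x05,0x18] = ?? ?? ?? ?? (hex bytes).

[0] 0x07->0x10 len=3 : bb d6 db
[1] 0x12->0x02 len=6 : db 98 9b 00 2c 87
[2] 0x07->0x0f len=3 : 87 d6 db
[3] 0x0e->0x02 len=3 : 5c 87 d6
query mem[0x04]=0xd6, mem[0x07]=0x87, mem[0x05]=0x00, mem[0x18]=0x91

MEM[0x04,0x07,0x05,0x18] = d6 87 00 91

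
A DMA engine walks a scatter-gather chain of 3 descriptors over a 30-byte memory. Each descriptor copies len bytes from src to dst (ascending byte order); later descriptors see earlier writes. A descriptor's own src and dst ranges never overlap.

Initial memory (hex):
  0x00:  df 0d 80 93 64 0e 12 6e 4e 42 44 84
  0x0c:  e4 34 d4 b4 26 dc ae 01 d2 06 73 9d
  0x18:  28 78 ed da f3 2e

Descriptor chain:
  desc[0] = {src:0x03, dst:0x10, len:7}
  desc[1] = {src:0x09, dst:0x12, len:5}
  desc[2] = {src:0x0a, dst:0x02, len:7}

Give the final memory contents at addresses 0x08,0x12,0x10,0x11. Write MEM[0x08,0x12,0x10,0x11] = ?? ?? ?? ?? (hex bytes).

[0] 0x03->0x10 len=7 : 93 64 0e 12 6e 4e 42
[1] 0x09->0x12 len=5 : 42 44 84 e4 34
[2] 0x0a->0x02 len=7 : 44 84 e4 34 d4 b4 93
query mem[0x08]=0x93, mem[0x12]=0x42, mem[0x10]=0x93, mem[0x11]=0x64

MEM[0x08,0x12,0x10,0x11] = 93 42 93 64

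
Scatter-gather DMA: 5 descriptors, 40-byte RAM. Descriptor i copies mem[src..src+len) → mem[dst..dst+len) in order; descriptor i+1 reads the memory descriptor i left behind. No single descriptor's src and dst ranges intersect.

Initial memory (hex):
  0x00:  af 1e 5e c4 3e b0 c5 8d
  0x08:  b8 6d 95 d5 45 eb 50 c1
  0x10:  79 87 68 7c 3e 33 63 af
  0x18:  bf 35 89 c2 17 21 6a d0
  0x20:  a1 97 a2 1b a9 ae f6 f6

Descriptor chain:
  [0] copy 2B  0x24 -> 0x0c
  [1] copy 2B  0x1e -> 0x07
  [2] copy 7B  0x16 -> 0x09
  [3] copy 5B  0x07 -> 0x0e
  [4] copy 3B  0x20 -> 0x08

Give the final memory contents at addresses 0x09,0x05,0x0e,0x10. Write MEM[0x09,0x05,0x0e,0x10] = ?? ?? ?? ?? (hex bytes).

D0: mem[0x0c..0x0d] <- [a9 ae]
D1: mem[0x07..0x08] <- [6a d0]
D2: mem[0x09..0x0f] <- [63 af bf 35 89 c2 17]
D3: mem[0x0e..0x12] <- [6a d0 63 af bf]
D4: mem[0x08..0x0a] <- [a1 97 a2]
query mem[0x09]=0x97, mem[0x05]=0xb0, mem[0x0e]=0x6a, mem[0x10]=0x63

MEM[0x09,0x05,0x0e,0x10] = 97 b0 6a 63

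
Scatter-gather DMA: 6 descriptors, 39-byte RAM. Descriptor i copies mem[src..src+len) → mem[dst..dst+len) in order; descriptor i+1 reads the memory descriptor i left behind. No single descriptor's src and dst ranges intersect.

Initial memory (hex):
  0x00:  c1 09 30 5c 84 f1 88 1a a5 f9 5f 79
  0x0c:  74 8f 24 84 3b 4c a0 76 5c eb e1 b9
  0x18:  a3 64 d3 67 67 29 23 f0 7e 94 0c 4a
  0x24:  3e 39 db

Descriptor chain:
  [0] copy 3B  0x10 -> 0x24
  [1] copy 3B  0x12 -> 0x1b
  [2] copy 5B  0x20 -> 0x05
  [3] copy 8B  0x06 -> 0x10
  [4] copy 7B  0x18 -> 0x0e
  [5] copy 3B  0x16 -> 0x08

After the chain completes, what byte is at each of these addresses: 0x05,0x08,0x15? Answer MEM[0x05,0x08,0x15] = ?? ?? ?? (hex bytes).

  after D0: wrote 3B at 0x24 = 3b4ca0
  after D1: wrote 3B at 0x1b = a0765c
  after D2: wrote 5B at 0x05 = 7e940c4a3b
  after D3: wrote 8B at 0x10 = 940c4a3b5f79748f
  after D4: wrote 7B at 0x0e = a364d3a0765c23
  after D5: wrote 3B at 0x08 = 748fa3
query mem[0x05]=0x7e, mem[0x08]=0x74, mem[0x15]=0x79

MEM[0x05,0x08,0x15] = 7e 74 79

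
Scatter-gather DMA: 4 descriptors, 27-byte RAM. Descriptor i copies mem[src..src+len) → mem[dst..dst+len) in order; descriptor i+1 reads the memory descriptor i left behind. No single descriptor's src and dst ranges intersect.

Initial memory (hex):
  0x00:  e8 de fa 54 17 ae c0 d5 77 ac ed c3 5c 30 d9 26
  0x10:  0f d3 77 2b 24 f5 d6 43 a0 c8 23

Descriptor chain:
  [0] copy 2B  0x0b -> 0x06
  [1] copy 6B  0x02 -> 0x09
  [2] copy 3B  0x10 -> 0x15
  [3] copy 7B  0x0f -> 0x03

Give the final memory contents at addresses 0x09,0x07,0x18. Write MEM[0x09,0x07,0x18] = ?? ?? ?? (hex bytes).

D0: mem[0x06..0x07] <- [c3 5c]
D1: mem[0x09..0x0e] <- [fa 54 17 ae c3 5c]
D2: mem[0x15..0x17] <- [0f d3 77]
D3: mem[0x03..0x09] <- [26 0f d3 77 2b 24 0f]
query mem[0x09]=0x0f, mem[0x07]=0x2b, mem[0x18]=0xa0

MEM[0x09,0x07,0x18] = 0f 2b a0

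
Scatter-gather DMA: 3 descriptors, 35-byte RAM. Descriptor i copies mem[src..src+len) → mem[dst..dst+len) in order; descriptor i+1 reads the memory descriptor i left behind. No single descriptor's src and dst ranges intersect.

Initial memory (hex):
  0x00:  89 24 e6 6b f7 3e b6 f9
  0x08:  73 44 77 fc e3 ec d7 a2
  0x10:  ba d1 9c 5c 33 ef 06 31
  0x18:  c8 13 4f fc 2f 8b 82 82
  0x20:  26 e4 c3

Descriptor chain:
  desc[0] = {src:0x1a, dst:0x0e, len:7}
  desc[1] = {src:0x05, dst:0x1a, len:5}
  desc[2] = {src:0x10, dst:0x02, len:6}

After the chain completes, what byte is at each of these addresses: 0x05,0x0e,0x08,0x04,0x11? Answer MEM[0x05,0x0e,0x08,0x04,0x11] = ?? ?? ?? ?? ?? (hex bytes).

MEM[0x05,0x0e,0x08,0x04,0x11] = 82 4f 73 82 8b

#0 dst[0x0e+7] := {0x4f,0xfc,0x2f,0x8b,0x82,0x82,0x26}
#1 dst[0x1a+5] := {0x3e,0xb6,0xf9,0x73,0x44}
#2 dst[0x02+6] := {0x2f,0x8b,0x82,0x82,0x26,0xef}
query mem[0x05]=0x82, mem[0x0e]=0x4f, mem[0x08]=0x73, mem[0x04]=0x82, mem[0x11]=0x8b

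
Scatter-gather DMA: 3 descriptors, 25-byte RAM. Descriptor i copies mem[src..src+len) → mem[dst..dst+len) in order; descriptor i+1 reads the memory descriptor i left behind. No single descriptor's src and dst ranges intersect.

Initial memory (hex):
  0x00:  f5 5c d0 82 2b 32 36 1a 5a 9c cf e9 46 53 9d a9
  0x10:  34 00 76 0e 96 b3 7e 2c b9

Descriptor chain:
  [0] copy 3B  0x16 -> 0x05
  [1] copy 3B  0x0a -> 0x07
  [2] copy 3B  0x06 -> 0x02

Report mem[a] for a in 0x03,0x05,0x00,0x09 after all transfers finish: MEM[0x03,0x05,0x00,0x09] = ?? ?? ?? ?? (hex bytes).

MEM[0x03,0x05,0x00,0x09] = cf 7e f5 46

[0] 0x16->0x05 len=3 : 7e 2c b9
[1] 0x0a->0x07 len=3 : cf e9 46
[2] 0x06->0x02 len=3 : 2c cf e9
query mem[0x03]=0xcf, mem[0x05]=0x7e, mem[0x00]=0xf5, mem[0x09]=0x46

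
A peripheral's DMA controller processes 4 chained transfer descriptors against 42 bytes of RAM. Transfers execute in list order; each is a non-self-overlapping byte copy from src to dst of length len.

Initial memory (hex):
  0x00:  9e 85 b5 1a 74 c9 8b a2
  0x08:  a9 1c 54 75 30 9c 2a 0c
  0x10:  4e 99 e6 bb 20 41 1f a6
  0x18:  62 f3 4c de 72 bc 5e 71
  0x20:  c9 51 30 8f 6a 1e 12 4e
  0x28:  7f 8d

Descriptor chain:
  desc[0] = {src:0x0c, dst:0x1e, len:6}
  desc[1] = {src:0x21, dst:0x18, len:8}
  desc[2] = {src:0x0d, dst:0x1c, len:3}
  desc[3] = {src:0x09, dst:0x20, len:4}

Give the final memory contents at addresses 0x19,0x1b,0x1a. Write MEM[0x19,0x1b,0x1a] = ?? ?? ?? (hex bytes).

MEM[0x19,0x1b,0x1a] = 4e 6a 99

[0] 0x0c->0x1e len=6 : 30 9c 2a 0c 4e 99
[1] 0x21->0x18 len=8 : 0c 4e 99 6a 1e 12 4e 7f
[2] 0x0d->0x1c len=3 : 9c 2a 0c
[3] 0x09->0x20 len=4 : 1c 54 75 30
query mem[0x19]=0x4e, mem[0x1b]=0x6a, mem[0x1a]=0x99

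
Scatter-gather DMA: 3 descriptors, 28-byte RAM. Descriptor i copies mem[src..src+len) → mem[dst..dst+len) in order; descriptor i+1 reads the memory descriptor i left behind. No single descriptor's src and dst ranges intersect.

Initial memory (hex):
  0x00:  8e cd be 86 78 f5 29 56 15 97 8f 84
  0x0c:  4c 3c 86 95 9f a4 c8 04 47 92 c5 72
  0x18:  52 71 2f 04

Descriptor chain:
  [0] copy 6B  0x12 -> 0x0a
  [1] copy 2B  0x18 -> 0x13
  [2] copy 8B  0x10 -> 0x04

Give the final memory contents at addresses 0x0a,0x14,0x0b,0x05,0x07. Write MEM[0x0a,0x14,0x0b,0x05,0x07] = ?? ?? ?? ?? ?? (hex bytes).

D0: mem[0x0a..0x0f] <- [c8 04 47 92 c5 72]
D1: mem[0x13..0x14] <- [52 71]
D2: mem[0x04..0x0b] <- [9f a4 c8 52 71 92 c5 72]
query mem[0x0a]=0xc5, mem[0x14]=0x71, mem[0x0b]=0x72, mem[0x05]=0xa4, mem[0x07]=0x52

MEM[0x0a,0x14,0x0b,0x05,0x07] = c5 71 72 a4 52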